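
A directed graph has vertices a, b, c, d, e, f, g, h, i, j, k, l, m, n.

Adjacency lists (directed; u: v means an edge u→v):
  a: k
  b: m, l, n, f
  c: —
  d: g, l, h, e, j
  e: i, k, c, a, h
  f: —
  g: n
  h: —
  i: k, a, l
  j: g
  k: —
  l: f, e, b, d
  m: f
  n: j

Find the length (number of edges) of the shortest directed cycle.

2

For each vertex v, BFS finds the shortest path from v back to v.
The shortest such closed walk is l → b → l, length 2.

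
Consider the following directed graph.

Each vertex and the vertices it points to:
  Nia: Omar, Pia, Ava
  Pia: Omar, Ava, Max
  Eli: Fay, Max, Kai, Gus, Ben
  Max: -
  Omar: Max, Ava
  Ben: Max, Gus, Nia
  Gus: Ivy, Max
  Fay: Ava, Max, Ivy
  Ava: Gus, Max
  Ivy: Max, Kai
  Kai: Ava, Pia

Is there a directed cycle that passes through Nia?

Nia lies on a cycle iff there is a path from Nia back to itself.
Exploring from Nia, it never reaches itself; equivalently, its strongly connected component is a singleton.

No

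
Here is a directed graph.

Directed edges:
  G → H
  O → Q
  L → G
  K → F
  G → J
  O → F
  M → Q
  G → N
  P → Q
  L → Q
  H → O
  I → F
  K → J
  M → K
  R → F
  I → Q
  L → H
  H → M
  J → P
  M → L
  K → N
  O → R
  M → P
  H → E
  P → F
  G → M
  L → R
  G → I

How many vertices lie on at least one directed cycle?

4

A vertex is on a directed cycle iff it belongs to a strongly connected component of size ≥ 2 (or has a self-loop).
The vertices on cycles are {G, H, L, M} — 4 in total.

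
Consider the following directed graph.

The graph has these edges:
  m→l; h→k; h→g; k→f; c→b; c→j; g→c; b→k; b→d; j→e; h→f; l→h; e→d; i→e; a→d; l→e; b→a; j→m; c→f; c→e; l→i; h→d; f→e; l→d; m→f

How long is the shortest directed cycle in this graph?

6

For each vertex v, BFS finds the shortest path from v back to v.
The shortest such closed walk is h → g → c → j → m → l → h, length 6.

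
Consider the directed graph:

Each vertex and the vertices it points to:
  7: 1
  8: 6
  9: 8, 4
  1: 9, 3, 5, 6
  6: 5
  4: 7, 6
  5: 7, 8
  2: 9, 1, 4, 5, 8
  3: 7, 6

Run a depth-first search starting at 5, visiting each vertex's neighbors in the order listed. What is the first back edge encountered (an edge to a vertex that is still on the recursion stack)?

DFS from 5 (visiting each vertex's neighbors in the order listed); mark gray on enter, black on exit:
5 gray
  7 gray
    1 gray
      9 gray
        8 gray
          6 gray
            6→5: 5 is gray → back edge
First back edge: 6 → 5.

6->5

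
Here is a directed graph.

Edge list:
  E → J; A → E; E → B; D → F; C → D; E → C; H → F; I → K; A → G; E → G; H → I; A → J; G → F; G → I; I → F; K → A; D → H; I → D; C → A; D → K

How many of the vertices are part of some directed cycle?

8

A vertex is on a directed cycle iff it belongs to a strongly connected component of size ≥ 2 (or has a self-loop).
The vertices on cycles are {A, C, D, E, G, H, I, K} — 8 in total.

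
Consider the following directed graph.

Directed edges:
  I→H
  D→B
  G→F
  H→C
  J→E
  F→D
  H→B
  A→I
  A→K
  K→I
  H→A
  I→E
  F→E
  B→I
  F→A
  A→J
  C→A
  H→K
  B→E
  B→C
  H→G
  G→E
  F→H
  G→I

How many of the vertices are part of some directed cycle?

A vertex is on a directed cycle iff it belongs to a strongly connected component of size ≥ 2 (or has a self-loop).
The vertices on cycles are {A, B, C, D, F, G, H, I, K} — 9 in total.

9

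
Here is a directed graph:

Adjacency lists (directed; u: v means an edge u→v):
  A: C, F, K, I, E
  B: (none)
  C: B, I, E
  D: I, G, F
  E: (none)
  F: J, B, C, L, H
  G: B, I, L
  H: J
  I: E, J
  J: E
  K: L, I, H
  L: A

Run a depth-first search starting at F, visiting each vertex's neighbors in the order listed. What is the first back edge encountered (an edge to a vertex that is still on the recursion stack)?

DFS from F (visiting each vertex's neighbors in the order listed); mark gray on enter, black on exit:
F gray
  J gray
    E gray
    E black
  J black
  B gray
  B black
  C gray
    C→B: B black — skip
    I gray
      I→E: E black — skip
      I→J: J black — skip
    I black
    C→E: E black — skip
  C black
  L gray
    A gray
      A→C: C black — skip
      A→F: F is gray → back edge
First back edge: A → F.

A→F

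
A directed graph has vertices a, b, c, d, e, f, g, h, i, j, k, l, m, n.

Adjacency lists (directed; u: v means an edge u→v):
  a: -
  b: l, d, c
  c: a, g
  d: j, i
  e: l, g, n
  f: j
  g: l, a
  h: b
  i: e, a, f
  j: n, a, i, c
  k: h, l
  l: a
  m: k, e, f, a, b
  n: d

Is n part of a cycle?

n is on a cycle iff n can reach itself via ≥1 edge.
n → d → j → n — yes.

Yes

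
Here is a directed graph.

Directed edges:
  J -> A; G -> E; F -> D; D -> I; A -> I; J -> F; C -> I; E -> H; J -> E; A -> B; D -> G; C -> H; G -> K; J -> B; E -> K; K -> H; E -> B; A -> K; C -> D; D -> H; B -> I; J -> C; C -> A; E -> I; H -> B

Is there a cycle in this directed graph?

DFS with white/gray/black marking, starting from B:
B gray
  I gray
  I black
B black
D gray
  G gray
    K gray
      H gray
        H→B: B black — skip
      H black
    K black
    E gray
      E→I: I black — skip
      E→K: K black — skip
      E→B: B black — skip
      E→H: H black — skip
    E black
  G black
  D→I: I black — skip
  D→H: H black — skip
D black
F gray
  F→D: D black — skip
F black
J gray
  J→F: F black — skip
  A gray
    A→I: I black — skip
    A→K: K black — skip
    A→B: B black — skip
  A black
  J→E: E black — skip
  C gray
    C→I: I black — skip
    C→D: D black — skip
    C→A: A black — skip
    C→H: H black — skip
  C black
  J→B: B black — skip
J black
Every edge goes to a white or black vertex — no back edge, so the graph is acyclic.

No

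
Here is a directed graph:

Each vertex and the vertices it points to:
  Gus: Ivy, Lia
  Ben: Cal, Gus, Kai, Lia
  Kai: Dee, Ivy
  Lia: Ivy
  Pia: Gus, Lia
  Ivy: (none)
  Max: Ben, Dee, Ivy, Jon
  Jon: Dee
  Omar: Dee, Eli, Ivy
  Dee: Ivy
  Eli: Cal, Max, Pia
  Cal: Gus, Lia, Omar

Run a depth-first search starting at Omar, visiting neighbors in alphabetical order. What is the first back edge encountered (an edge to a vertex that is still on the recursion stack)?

Cal→Omar

DFS from Omar (visiting neighbors in alphabetical order); mark gray on enter, black on exit:
Omar gray
  Dee gray
    Ivy gray
    Ivy black
  Dee black
  Eli gray
    Cal gray
      Gus gray
        Gus→Ivy: Ivy black — skip
        Lia gray
          Lia→Ivy: Ivy black — skip
        Lia black
      Gus black
      Cal→Lia: Lia black — skip
      Cal→Omar: Omar is gray → back edge
First back edge: Cal → Omar.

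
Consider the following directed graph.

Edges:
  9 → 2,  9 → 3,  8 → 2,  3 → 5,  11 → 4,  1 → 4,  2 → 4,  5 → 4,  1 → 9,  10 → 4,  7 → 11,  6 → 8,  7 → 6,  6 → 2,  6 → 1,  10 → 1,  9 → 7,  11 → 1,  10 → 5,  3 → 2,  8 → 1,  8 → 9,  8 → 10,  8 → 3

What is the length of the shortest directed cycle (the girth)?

4

For each vertex v, BFS finds the shortest path from v back to v.
The shortest such closed walk is 8 → 9 → 7 → 6 → 8, length 4.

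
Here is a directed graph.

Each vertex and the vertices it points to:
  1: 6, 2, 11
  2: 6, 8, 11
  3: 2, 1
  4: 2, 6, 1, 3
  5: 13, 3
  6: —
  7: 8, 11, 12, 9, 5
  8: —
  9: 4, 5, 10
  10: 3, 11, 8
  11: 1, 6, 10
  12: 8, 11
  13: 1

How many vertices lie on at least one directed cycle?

5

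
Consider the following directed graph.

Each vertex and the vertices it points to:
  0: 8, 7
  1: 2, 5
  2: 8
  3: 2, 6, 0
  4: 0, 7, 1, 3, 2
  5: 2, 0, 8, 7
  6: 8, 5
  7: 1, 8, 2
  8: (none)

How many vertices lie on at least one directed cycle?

4

A vertex is on a directed cycle iff it belongs to a strongly connected component of size ≥ 2 (or has a self-loop).
The vertices on cycles are {0, 1, 5, 7} — 4 in total.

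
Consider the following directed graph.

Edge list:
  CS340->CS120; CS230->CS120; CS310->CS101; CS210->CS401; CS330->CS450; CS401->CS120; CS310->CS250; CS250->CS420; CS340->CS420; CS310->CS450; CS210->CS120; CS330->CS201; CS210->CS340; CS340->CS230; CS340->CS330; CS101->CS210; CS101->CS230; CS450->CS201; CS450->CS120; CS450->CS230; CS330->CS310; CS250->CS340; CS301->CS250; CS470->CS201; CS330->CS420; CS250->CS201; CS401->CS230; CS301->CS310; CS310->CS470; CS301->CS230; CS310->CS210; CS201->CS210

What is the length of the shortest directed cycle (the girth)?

4

For each vertex v, BFS finds the shortest path from v back to v.
The shortest such closed walk is CS250 → CS340 → CS330 → CS310 → CS250, length 4.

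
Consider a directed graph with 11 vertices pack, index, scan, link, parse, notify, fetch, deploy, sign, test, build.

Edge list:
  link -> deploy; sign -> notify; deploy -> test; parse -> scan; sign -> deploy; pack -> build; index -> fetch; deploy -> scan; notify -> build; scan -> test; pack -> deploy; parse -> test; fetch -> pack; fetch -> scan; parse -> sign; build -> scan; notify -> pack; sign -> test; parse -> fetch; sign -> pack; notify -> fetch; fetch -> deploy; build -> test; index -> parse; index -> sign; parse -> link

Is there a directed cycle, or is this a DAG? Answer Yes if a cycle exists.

No

DFS with white/gray/black marking, starting from deploy:
deploy gray
  test gray
  test black
  scan gray
    scan→test: test black — skip
  scan black
deploy black
pack gray
  build gray
    build→scan: scan black — skip
    build→test: test black — skip
  build black
  pack→deploy: deploy black — skip
pack black
index gray
  fetch gray
    fetch→pack: pack black — skip
    fetch→scan: scan black — skip
    fetch→deploy: deploy black — skip
  fetch black
  parse gray
    sign gray
      sign→pack: pack black — skip
      notify gray
        notify→fetch: fetch black — skip
        notify→pack: pack black — skip
        notify→build: build black — skip
      notify black
      sign→deploy: deploy black — skip
      sign→test: test black — skip
    sign black
    parse→fetch: fetch black — skip
    parse→test: test black — skip
    parse→scan: scan black — skip
    link gray
      link→deploy: deploy black — skip
    link black
  parse black
  index→sign: sign black — skip
index black
Every edge goes to a white or black vertex — no back edge, so the graph is acyclic.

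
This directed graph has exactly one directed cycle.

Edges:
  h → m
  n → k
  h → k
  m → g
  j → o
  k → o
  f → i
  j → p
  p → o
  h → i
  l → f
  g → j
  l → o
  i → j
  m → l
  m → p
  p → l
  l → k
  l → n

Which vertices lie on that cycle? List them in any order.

f, i, j, l, p

DFS with gray/black marking from l:
l gray
  k gray
    o gray
    o black
  k black
  f gray
    i gray
      j gray
        p gray
          p→l: l is gray → back edge
Back edge closes the cycle l → f → i → j → p → l; its vertices are {f, i, j, l, p}.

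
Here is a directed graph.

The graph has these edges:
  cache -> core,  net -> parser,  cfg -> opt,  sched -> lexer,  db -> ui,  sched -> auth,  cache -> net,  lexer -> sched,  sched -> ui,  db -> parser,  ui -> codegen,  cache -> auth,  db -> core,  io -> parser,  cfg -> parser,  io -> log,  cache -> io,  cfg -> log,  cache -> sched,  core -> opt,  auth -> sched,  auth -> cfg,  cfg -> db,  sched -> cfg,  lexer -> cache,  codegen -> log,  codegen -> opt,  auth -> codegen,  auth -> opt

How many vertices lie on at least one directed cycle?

4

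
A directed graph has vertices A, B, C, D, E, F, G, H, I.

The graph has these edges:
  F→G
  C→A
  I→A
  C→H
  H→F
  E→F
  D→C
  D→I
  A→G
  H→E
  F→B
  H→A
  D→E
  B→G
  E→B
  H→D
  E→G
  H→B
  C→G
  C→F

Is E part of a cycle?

No

E lies on a cycle iff there is a path from E back to itself.
Exploring from E, it never reaches itself; equivalently, its strongly connected component is a singleton.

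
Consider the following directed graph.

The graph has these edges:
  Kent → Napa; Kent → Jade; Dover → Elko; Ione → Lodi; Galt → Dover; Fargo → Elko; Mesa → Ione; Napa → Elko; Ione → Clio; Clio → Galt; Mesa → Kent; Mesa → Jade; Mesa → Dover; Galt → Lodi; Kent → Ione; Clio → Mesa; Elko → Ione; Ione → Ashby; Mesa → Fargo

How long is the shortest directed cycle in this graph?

3

For each vertex v, BFS finds the shortest path from v back to v.
The shortest such closed walk is Mesa → Ione → Clio → Mesa, length 3.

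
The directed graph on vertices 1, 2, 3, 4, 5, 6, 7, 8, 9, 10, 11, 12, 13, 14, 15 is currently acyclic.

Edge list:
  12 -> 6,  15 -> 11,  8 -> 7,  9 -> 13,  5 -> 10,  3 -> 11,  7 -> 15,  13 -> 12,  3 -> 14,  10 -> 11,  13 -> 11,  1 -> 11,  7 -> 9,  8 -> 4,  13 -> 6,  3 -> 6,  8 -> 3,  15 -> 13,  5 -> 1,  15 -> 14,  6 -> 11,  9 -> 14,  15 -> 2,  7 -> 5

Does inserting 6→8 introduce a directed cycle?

Yes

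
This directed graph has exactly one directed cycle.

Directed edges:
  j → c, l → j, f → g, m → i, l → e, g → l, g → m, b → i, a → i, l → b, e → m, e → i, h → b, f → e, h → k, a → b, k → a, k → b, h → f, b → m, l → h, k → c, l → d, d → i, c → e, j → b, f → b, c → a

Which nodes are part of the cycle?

f, g, h, l

DFS with gray/black marking from l:
l gray
  h gray
    b gray
      m gray
        i gray
        i black
      m black
      b→i: i black — skip
    b black
    f gray
      e gray
        e→m: m black — skip
        e→i: i black — skip
      e black
      g gray
        g→m: m black — skip
        g→l: l is gray → back edge
Back edge closes the cycle l → h → f → g → l; its vertices are {f, g, h, l}.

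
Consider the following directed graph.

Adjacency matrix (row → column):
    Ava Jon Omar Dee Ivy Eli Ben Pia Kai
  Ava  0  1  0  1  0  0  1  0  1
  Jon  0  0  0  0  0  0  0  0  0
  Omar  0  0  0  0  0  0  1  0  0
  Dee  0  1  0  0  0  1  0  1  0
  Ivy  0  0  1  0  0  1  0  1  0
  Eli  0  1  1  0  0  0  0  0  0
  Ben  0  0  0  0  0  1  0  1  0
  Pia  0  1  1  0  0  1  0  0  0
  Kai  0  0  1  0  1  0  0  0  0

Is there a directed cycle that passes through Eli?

Yes

Eli is on a cycle iff Eli can reach itself via ≥1 edge.
Eli → Omar → Ben → Eli — yes.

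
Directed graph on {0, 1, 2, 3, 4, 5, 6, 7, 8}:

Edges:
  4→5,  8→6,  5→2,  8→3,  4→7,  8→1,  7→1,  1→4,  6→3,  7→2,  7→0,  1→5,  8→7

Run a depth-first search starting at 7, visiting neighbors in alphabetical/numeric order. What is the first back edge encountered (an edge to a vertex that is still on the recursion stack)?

4→7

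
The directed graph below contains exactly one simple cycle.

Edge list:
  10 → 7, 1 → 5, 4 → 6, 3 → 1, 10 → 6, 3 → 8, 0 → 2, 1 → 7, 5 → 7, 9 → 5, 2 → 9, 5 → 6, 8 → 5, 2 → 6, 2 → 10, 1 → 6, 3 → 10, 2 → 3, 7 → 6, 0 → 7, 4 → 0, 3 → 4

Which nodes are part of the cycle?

DFS with gray/black marking from 2:
2 gray
  3 gray
    8 gray
      5 gray
        6 gray
        6 black
        7 gray
          7→6: 6 black — skip
        7 black
      5 black
    8 black
    4 gray
      0 gray
        0→7: 7 black — skip
        0→2: 2 is gray → back edge
Back edge closes the cycle 2 → 3 → 4 → 0 → 2; its vertices are {0, 2, 3, 4}.

0, 2, 3, 4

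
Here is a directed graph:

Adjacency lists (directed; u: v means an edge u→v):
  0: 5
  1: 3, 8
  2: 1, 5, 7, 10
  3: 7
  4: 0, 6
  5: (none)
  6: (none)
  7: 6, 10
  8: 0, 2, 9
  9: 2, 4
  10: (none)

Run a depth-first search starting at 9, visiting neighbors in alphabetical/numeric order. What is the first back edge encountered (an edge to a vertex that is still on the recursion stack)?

DFS from 9 (visiting neighbors in alphabetical/numeric order); mark gray on enter, black on exit:
9 gray
  2 gray
    1 gray
      3 gray
        7 gray
          6 gray
          6 black
          10 gray
          10 black
        7 black
      3 black
      8 gray
        0 gray
          5 gray
          5 black
        0 black
        8→2: 2 is gray → back edge
First back edge: 8 → 2.

8->2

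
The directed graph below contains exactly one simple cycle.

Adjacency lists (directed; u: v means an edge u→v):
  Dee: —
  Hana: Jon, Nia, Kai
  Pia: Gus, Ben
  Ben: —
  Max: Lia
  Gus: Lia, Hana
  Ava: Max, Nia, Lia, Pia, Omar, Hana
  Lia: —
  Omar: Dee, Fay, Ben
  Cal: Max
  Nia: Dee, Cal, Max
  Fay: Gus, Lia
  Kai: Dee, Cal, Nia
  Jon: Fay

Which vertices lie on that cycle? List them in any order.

Fay, Gus, Jon, Hana

DFS with gray/black marking from Hana:
Hana gray
  Jon gray
    Fay gray
      Gus gray
        Lia gray
        Lia black
        Gus→Hana: Hana is gray → back edge
Back edge closes the cycle Hana → Jon → Fay → Gus → Hana; its vertices are {Fay, Gus, Jon, Hana}.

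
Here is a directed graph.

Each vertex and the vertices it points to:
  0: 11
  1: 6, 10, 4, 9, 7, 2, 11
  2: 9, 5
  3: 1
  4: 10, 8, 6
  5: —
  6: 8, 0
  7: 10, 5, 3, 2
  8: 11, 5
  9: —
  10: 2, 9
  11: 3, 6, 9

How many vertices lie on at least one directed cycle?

A vertex is on a directed cycle iff it belongs to a strongly connected component of size ≥ 2 (or has a self-loop).
The vertices on cycles are {0, 1, 3, 4, 6, 7, 8, 11} — 8 in total.

8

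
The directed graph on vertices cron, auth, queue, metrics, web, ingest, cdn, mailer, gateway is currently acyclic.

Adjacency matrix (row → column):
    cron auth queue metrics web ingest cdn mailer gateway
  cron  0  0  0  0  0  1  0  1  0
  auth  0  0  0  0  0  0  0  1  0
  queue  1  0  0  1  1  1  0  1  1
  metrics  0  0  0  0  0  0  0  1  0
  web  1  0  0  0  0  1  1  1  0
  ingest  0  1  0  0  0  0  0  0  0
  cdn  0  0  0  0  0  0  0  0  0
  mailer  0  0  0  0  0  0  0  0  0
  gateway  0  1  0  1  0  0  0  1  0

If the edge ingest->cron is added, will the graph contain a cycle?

Yes

Adding ingest→cron creates a cycle iff cron can already reach ingest.
Path from cron: cron → ingest.
So cron → … → ingest → cron is a cycle.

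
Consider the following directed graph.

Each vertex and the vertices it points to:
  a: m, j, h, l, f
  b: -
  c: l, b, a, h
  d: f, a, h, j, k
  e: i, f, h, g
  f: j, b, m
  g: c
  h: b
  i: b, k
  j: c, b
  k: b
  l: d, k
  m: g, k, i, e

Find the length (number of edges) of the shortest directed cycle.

3

For each vertex v, BFS finds the shortest path from v back to v.
The shortest such closed walk is a → l → d → a, length 3.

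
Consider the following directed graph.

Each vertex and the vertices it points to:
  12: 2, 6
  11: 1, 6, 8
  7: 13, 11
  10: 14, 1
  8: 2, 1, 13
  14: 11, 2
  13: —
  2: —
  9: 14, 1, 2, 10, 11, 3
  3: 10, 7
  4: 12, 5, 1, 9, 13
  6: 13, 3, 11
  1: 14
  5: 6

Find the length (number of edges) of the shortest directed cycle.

2

For each vertex v, BFS finds the shortest path from v back to v.
The shortest such closed walk is 11 → 6 → 11, length 2.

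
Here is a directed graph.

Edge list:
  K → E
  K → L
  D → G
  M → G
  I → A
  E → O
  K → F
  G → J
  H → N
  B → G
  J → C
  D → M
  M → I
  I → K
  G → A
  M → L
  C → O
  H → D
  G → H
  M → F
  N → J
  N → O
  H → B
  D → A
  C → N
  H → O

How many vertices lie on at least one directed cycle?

A vertex is on a directed cycle iff it belongs to a strongly connected component of size ≥ 2 (or has a self-loop).
The vertices on cycles are {B, C, D, G, H, J, M, N} — 8 in total.

8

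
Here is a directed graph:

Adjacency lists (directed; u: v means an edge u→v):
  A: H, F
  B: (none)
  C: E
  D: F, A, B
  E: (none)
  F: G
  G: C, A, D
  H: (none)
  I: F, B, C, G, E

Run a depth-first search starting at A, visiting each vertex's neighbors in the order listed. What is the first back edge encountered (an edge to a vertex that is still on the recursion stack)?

G→A

DFS from A (visiting each vertex's neighbors in the order listed); mark gray on enter, black on exit:
A gray
  H gray
  H black
  F gray
    G gray
      C gray
        E gray
        E black
      C black
      G→A: A is gray → back edge
First back edge: G → A.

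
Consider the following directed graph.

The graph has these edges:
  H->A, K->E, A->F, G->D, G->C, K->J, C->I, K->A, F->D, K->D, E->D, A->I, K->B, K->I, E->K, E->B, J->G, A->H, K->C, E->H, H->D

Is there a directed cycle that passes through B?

B lies on a cycle iff there is a path from B back to itself.
Exploring from B, it never reaches itself; equivalently, its strongly connected component is a singleton.

No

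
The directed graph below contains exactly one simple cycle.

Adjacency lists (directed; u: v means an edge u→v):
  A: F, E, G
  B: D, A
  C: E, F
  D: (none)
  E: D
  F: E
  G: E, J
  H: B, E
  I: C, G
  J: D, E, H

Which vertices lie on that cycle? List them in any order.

A, B, G, H, J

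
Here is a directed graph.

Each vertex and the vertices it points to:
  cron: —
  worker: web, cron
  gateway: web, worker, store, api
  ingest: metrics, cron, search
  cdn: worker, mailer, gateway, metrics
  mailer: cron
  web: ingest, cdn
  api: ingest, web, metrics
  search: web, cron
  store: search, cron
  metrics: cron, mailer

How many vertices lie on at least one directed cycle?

8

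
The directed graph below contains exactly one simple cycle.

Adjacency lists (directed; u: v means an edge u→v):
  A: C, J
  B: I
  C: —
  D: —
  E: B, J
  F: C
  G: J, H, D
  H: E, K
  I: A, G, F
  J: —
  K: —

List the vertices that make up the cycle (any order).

B, E, G, H, I

DFS with gray/black marking from I:
I gray
  A gray
    C gray
    C black
    J gray
    J black
  A black
  G gray
    G→J: J black — skip
    H gray
      E gray
        B gray
          B→I: I is gray → back edge
Back edge closes the cycle I → G → H → E → B → I; its vertices are {B, E, G, H, I}.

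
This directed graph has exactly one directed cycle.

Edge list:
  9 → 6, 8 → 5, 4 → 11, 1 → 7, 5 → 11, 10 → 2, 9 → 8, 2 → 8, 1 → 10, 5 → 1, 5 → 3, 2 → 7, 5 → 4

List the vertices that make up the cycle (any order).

1, 2, 5, 8, 10

DFS with gray/black marking from 8:
8 gray
  5 gray
    3 gray
    3 black
    11 gray
    11 black
    1 gray
      10 gray
        2 gray
          7 gray
          7 black
          2→8: 8 is gray → back edge
Back edge closes the cycle 8 → 5 → 1 → 10 → 2 → 8; its vertices are {1, 2, 5, 8, 10}.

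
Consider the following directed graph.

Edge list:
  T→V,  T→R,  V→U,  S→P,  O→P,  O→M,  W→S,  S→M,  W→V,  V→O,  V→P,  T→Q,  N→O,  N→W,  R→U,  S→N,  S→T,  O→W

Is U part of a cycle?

No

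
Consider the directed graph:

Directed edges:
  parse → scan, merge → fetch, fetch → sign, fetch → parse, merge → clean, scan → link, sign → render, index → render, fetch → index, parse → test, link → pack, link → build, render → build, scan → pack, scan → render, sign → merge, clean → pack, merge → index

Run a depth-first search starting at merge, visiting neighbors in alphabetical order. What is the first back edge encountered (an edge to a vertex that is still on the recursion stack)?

DFS from merge (visiting neighbors in alphabetical order); mark gray on enter, black on exit:
merge gray
  clean gray
    pack gray
    pack black
  clean black
  fetch gray
    index gray
      render gray
        build gray
        build black
      render black
    index black
    parse gray
      scan gray
        link gray
          link→build: build black — skip
          link→pack: pack black — skip
        link black
        scan→pack: pack black — skip
        scan→render: render black — skip
      scan black
      test gray
      test black
    parse black
    sign gray
      sign→merge: merge is gray → back edge
First back edge: sign → merge.

sign→merge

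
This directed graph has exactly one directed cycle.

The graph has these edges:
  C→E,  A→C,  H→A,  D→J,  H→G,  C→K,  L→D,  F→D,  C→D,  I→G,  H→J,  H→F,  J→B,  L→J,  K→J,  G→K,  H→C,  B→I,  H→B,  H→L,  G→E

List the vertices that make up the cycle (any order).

B, G, I, J, K

DFS with gray/black marking from B:
B gray
  I gray
    G gray
      K gray
        J gray
          J→B: B is gray → back edge
Back edge closes the cycle B → I → G → K → J → B; its vertices are {B, G, I, J, K}.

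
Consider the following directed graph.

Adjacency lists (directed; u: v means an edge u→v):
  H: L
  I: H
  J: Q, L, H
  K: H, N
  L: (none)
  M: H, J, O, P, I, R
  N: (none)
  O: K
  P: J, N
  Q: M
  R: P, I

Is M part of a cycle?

M is on a cycle iff M can reach itself via ≥1 edge.
M → J → Q → M — yes.

Yes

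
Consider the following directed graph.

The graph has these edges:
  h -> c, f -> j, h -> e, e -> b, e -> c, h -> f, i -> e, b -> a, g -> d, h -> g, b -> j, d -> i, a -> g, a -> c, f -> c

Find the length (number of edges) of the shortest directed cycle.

For each vertex v, BFS finds the shortest path from v back to v.
The shortest such closed walk is e → b → a → g → d → i → e, length 6.

6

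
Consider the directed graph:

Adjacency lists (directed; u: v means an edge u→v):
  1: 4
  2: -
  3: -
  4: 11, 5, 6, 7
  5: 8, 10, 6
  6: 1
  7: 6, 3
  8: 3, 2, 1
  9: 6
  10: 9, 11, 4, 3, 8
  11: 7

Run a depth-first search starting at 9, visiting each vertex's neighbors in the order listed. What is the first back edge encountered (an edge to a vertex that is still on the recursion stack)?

DFS from 9 (visiting each vertex's neighbors in the order listed); mark gray on enter, black on exit:
9 gray
  6 gray
    1 gray
      4 gray
        11 gray
          7 gray
            7→6: 6 is gray → back edge
First back edge: 7 → 6.

7->6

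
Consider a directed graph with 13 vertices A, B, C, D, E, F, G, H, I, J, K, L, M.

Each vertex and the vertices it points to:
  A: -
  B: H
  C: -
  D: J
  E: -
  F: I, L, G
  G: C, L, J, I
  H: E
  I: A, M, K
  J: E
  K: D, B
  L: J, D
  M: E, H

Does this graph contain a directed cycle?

DFS with white/gray/black marking, starting from J:
J gray
  E gray
  E black
J black
A gray
A black
B gray
  H gray
    H→E: E black — skip
  H black
B black
C gray
C black
D gray
  D→J: J black — skip
D black
F gray
  I gray
    I→A: A black — skip
    M gray
      M→E: E black — skip
      M→H: H black — skip
    M black
    K gray
      K→D: D black — skip
      K→B: B black — skip
    K black
  I black
  L gray
    L→J: J black — skip
    L→D: D black — skip
  L black
  G gray
    G→C: C black — skip
    G→L: L black — skip
    G→J: J black — skip
    G→I: I black — skip
  G black
F black
Every edge goes to a white or black vertex — no back edge, so the graph is acyclic.

No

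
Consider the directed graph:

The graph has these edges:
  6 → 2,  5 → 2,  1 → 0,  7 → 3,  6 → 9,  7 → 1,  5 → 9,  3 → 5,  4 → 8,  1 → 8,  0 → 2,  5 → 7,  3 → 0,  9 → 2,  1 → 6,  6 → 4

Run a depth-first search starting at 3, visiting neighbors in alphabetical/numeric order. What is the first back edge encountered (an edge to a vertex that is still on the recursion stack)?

7->3

DFS from 3 (visiting neighbors in alphabetical/numeric order); mark gray on enter, black on exit:
3 gray
  0 gray
    2 gray
    2 black
  0 black
  5 gray
    5→2: 2 black — skip
    7 gray
      1 gray
        1→0: 0 black — skip
        6 gray
          6→2: 2 black — skip
          4 gray
            8 gray
            8 black
          4 black
          9 gray
            9→2: 2 black — skip
          9 black
        6 black
        1→8: 8 black — skip
      1 black
      7→3: 3 is gray → back edge
First back edge: 7 → 3.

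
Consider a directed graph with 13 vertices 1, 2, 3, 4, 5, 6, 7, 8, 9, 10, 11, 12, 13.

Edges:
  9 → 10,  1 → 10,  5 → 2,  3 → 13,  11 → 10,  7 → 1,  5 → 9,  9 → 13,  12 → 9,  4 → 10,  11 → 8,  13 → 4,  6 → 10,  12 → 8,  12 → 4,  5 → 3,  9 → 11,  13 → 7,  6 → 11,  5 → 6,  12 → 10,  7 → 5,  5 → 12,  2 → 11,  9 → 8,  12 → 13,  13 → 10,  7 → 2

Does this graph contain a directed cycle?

Yes

DFS with white/gray/black marking, starting from 6:
6 gray
  11 gray
    8 gray
    8 black
    10 gray
    10 black
  11 black
  6→10: 10 black — skip
6 black
1 gray
  1→10: 10 black — skip
1 black
2 gray
  2→11: 11 black — skip
2 black
3 gray
  13 gray
    13→10: 10 black — skip
    4 gray
      4→10: 10 black — skip
    4 black
    7 gray
      7→1: 1 black — skip
      5 gray
        9 gray
          9→8: 8 black — skip
          9→13: 13 is gray → back edge
Back edge found, so a cycle exists: 13 → 7 → 5 → 9 → 13.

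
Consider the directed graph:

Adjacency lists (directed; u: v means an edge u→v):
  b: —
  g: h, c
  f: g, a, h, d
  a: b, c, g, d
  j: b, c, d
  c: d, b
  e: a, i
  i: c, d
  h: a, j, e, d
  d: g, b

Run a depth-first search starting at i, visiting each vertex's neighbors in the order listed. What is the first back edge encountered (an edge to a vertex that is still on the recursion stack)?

a->c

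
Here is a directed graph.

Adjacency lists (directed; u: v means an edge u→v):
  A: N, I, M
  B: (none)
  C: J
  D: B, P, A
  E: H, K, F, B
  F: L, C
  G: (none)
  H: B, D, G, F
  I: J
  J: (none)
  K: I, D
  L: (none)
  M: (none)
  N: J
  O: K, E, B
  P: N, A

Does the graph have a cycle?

DFS with white/gray/black marking, starting from G:
G gray
G black
A gray
  N gray
    J gray
    J black
  N black
  I gray
    I→J: J black — skip
  I black
  M gray
  M black
A black
B gray
B black
C gray
  C→J: J black — skip
C black
D gray
  D→B: B black — skip
  P gray
    P→N: N black — skip
    P→A: A black — skip
  P black
  D→A: A black — skip
D black
E gray
  H gray
    H→B: B black — skip
    H→D: D black — skip
    H→G: G black — skip
    F gray
      L gray
      L black
      F→C: C black — skip
    F black
  H black
  K gray
    K→I: I black — skip
    K→D: D black — skip
  K black
  E→F: F black — skip
  E→B: B black — skip
E black
O gray
  O→K: K black — skip
  O→E: E black — skip
  O→B: B black — skip
O black
Every edge goes to a white or black vertex — no back edge, so the graph is acyclic.

No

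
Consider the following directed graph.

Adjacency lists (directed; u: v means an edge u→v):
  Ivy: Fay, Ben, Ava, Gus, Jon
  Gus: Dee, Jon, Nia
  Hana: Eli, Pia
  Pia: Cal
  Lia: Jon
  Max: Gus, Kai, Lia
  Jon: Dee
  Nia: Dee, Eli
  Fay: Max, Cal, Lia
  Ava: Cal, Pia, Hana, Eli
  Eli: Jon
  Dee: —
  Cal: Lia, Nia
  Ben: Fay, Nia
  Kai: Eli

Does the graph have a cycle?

DFS with white/gray/black marking, starting from Lia:
Lia gray
  Jon gray
    Dee gray
    Dee black
  Jon black
Lia black
Ivy gray
  Fay gray
    Max gray
      Gus gray
        Gus→Dee: Dee black — skip
        Gus→Jon: Jon black — skip
        Nia gray
          Nia→Dee: Dee black — skip
          Eli gray
            Eli→Jon: Jon black — skip
          Eli black
        Nia black
      Gus black
      Kai gray
        Kai→Eli: Eli black — skip
      Kai black
      Max→Lia: Lia black — skip
    Max black
    Cal gray
      Cal→Lia: Lia black — skip
      Cal→Nia: Nia black — skip
    Cal black
    Fay→Lia: Lia black — skip
  Fay black
  Ben gray
    Ben→Fay: Fay black — skip
    Ben→Nia: Nia black — skip
  Ben black
  Ava gray
    Ava→Cal: Cal black — skip
    Pia gray
      Pia→Cal: Cal black — skip
    Pia black
    Hana gray
      Hana→Eli: Eli black — skip
      Hana→Pia: Pia black — skip
    Hana black
    Ava→Eli: Eli black — skip
  Ava black
  Ivy→Gus: Gus black — skip
  Ivy→Jon: Jon black — skip
Ivy black
Every edge goes to a white or black vertex — no back edge, so the graph is acyclic.

No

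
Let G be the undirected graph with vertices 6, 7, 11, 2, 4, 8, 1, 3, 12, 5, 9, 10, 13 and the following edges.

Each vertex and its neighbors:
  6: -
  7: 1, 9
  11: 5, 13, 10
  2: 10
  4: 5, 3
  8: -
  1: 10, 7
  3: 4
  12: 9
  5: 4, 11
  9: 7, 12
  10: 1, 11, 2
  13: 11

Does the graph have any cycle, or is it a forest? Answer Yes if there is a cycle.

No

DFS, tracking each vertex's parent; an edge to a visited non-parent vertex closes a cycle.
Start from 11:
visit 11 (parent –)
  visit 5 (parent 11)
    visit 4 (parent 5)
      4–5: parent, skip
      visit 3 (parent 4)
        3–4: parent, skip
    5–11: parent, skip
  visit 13 (parent 11)
    13–11: parent, skip
  visit 10 (parent 11)
    visit 1 (parent 10)
      1–10: parent, skip
      visit 7 (parent 1)
        7–1: parent, skip
        visit 9 (parent 7)
          9–7: parent, skip
          visit 12 (parent 9)
            12–9: parent, skip
    10–11: parent, skip
    visit 2 (parent 10)
      2–10: parent, skip
visit 6 (parent –)
visit 8 (parent –)
No non-parent visited neighbor found — the graph is a forest.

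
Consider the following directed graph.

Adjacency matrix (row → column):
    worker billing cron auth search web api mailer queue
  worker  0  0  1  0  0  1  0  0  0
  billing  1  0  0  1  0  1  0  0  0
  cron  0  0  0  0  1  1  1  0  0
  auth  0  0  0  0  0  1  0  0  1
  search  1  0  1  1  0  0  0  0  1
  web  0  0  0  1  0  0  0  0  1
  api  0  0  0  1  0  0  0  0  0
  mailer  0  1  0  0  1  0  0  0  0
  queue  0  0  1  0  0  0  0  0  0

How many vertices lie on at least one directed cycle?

A vertex is on a directed cycle iff it belongs to a strongly connected component of size ≥ 2 (or has a self-loop).
The vertices on cycles are {api, web, auth, cron, queue, search, worker} — 7 in total.

7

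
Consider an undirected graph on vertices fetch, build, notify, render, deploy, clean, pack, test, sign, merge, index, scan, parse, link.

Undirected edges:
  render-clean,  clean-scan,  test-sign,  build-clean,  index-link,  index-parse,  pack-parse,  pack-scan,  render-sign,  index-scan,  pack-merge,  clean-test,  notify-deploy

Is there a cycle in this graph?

Yes

DFS, tracking each vertex's parent; an edge to a visited non-parent vertex closes a cycle.
Start from test:
visit test (parent –)
  visit clean (parent test)
    visit render (parent clean)
      visit sign (parent render)
        sign–test: test visited and ≠ parent → cycle
Cycle: test – clean – render – sign – test.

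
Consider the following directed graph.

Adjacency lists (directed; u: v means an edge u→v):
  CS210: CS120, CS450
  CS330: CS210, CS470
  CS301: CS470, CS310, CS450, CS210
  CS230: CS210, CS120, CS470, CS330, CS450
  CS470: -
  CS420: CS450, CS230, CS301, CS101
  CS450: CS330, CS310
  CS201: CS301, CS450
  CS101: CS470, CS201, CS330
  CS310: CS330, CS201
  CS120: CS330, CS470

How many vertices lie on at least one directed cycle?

A vertex is on a directed cycle iff it belongs to a strongly connected component of size ≥ 2 (or has a self-loop).
The vertices on cycles are {CS120, CS201, CS210, CS301, CS310, CS330, CS450} — 7 in total.

7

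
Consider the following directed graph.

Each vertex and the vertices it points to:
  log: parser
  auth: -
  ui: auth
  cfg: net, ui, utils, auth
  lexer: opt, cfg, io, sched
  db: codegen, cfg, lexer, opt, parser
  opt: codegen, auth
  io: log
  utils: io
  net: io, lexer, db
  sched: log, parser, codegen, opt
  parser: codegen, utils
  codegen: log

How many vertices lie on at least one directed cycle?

9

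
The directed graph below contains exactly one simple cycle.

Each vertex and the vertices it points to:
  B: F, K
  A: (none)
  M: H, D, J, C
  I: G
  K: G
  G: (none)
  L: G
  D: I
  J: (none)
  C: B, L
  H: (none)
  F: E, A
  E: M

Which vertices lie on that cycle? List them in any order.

B, C, E, F, M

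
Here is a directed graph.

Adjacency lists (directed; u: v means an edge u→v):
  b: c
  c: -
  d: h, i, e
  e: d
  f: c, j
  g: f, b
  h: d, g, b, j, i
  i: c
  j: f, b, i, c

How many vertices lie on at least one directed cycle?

A vertex is on a directed cycle iff it belongs to a strongly connected component of size ≥ 2 (or has a self-loop).
The vertices on cycles are {d, e, f, h, j} — 5 in total.

5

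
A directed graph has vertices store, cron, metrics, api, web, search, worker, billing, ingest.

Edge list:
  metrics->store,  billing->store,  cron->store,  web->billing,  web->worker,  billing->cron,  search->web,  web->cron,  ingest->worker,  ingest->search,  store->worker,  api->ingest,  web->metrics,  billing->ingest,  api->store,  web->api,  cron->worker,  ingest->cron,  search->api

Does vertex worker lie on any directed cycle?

worker lies on a cycle iff there is a path from worker back to itself.
Exploring from worker, it never reaches itself; equivalently, its strongly connected component is a singleton.

No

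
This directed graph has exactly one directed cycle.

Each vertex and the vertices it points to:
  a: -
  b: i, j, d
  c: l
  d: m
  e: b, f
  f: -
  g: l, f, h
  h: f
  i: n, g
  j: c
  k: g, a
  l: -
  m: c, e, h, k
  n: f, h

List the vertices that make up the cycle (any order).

DFS with gray/black marking from b:
b gray
  i gray
    n gray
      f gray
      f black
      h gray
        h→f: f black — skip
      h black
    n black
    g gray
      l gray
      l black
      g→f: f black — skip
      g→h: h black — skip
    g black
  i black
  j gray
    c gray
      c→l: l black — skip
    c black
  j black
  d gray
    m gray
      m→c: c black — skip
      e gray
        e→b: b is gray → back edge
Back edge closes the cycle b → d → m → e → b; its vertices are {b, d, e, m}.

b, d, e, m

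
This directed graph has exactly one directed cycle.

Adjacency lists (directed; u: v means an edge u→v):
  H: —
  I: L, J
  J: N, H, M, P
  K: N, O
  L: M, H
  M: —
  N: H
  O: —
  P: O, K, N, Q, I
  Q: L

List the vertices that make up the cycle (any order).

DFS with gray/black marking from P:
P gray
  O gray
  O black
  K gray
    N gray
      H gray
      H black
    N black
    K→O: O black — skip
  K black
  P→N: N black — skip
  Q gray
    L gray
      M gray
      M black
      L→H: H black — skip
    L black
  Q black
  I gray
    I→L: L black — skip
    J gray
      J→N: N black — skip
      J→H: H black — skip
      J→M: M black — skip
      J→P: P is gray → back edge
Back edge closes the cycle P → I → J → P; its vertices are {I, J, P}.

I, J, P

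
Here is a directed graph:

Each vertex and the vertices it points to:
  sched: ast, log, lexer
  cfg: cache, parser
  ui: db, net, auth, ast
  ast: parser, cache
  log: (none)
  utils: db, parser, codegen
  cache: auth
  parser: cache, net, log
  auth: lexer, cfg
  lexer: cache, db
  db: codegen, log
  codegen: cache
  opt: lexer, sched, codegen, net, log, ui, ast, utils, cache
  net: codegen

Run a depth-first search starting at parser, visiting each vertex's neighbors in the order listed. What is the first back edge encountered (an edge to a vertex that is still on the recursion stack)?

lexer->cache

DFS from parser (visiting each vertex's neighbors in the order listed); mark gray on enter, black on exit:
parser gray
  cache gray
    auth gray
      lexer gray
        lexer→cache: cache is gray → back edge
First back edge: lexer → cache.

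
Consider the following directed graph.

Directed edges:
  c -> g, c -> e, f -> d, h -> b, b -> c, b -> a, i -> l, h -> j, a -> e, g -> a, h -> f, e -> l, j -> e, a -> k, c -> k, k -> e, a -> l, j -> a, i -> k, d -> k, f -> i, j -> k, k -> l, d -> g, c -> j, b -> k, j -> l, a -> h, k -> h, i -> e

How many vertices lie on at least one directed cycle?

A vertex is on a directed cycle iff it belongs to a strongly connected component of size ≥ 2 (or has a self-loop).
The vertices on cycles are {a, b, c, d, f, g, h, i, j, k} — 10 in total.

10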